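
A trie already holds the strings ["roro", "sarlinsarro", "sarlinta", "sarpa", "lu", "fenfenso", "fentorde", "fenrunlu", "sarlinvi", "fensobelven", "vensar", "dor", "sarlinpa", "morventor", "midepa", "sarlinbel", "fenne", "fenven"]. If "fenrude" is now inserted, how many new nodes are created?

2

"fenru" is already a path in the trie; the remaining "de" must be added.
Each of the 2 remaining characters creates one node.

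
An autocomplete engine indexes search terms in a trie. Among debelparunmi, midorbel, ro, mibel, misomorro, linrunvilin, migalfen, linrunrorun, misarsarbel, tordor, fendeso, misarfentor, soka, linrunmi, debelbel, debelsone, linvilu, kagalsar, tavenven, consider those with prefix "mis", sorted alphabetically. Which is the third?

Words with prefix "mis", in lexicographic order: "misarfentor", "misarsarbel", "misomorro"
The 3rd is misomorro.

misomorro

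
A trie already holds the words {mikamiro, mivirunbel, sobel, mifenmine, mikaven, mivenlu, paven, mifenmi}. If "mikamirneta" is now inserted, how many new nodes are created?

"mikamir" is already a path in the trie; the remaining "neta" must be added.
So 11 − 7 = 4 new nodes.

4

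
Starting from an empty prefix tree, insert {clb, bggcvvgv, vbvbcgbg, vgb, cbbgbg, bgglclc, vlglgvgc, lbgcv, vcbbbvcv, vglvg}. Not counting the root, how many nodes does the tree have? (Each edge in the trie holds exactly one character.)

Trace insertions, counting only characters that open a new branch:
  "clb" → 3 new (c, l, b)
  "bggcvvgv" → 8 new (b, g, g, c, v, v, g, v)
  "vbvbcgbg" → 8 new (v, b, v, b, c, g, b, g)
  "vgb" → prefix "v" already present; 2 new (g, b)
  "cbbgbg" → prefix "c" already present; 5 new (b, b, g, b, g)
  "bgglclc" → prefix "bgg" already present; 4 new (l, c, l, c)
  "vlglgvgc" → prefix "v" already present; 7 new (l, g, l, g, v, g, c)
  "lbgcv" → 5 new (l, b, g, c, v)
  "vcbbbvcv" → prefix "v" already present; 7 new (c, b, b, b, v, c, v)
  "vglvg" → prefix "vg" already present; 3 new (l, v, g)
Total nodes = 3 + 8 + 8 + 2 + 5 + 4 + 7 + 5 + 7 + 3 = 52

52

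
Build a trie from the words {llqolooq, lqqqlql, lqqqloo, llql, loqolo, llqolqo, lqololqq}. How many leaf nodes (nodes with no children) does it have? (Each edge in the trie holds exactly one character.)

Leaves are exactly the stored words that no other stored word extends.
Those words: "llql", "llqolooq", "llqolqo", "loqolo", "lqololqq", "lqqqloo", "lqqqlql"
Leaf count: 7

7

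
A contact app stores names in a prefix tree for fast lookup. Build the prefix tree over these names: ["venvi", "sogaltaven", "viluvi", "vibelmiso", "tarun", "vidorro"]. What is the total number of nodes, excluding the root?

37

For each word, the new-node count is its length minus the longest prefix already in the trie:
  "venvi" → 5 new (v, e, n, v, i)
  "sogaltaven" → 10 new (s, o, g, a, l, t, a, v, e, n)
  "viluvi" → prefix "v" already present; 5 new (i, l, u, v, i)
  "vibelmiso" → prefix "vi" already present; 7 new (b, e, l, m, i, s, o)
  "tarun" → 5 new (t, a, r, u, n)
  "vidorro" → prefix "vi" already present; 5 new (d, o, r, r, o)
Total nodes = 5 + 10 + 5 + 7 + 5 + 5 = 37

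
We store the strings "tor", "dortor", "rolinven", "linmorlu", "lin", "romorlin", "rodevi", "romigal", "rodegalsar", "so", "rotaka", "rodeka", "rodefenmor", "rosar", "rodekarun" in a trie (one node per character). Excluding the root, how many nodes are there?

Insert word by word; a character creates a node only if that edge doesn't already exist:
  "tor" → 3 new (t, o, r)
  "dortor" → 6 new (d, o, r, t, o, r)
  "rolinven" → 8 new (r, o, l, i, n, v, e, n)
  "linmorlu" → 8 new (l, i, n, m, o, r, l, u)
  "lin" → prefix "lin" already present; 0 new (none)
  "romorlin" → prefix "ro" already present; 6 new (m, o, r, l, i, n)
  "rodevi" → prefix "ro" already present; 4 new (d, e, v, i)
  "romigal" → prefix "rom" already present; 4 new (i, g, a, l)
  "rodegalsar" → prefix "rode" already present; 6 new (g, a, l, s, a, r)
  "so" → 2 new (s, o)
  "rotaka" → prefix "ro" already present; 4 new (t, a, k, a)
  "rodeka" → prefix "rode" already present; 2 new (k, a)
  "rodefenmor" → prefix "rode" already present; 6 new (f, e, n, m, o, r)
  "rosar" → prefix "ro" already present; 3 new (s, a, r)
  "rodekarun" → prefix "rodeka" already present; 3 new (r, u, n)
Total nodes = 3 + 6 + 8 + 8 + 0 + 6 + 4 + 4 + 6 + 2 + 4 + 2 + 6 + 3 + 3 = 65

65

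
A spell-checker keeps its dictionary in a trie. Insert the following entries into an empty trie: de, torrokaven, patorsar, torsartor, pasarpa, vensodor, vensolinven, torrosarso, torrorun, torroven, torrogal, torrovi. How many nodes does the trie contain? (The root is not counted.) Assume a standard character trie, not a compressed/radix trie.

Insert word by word; a character creates a node only if that edge doesn't already exist:
  "de" → 2 new (d, e)
  "torrokaven" → 10 new (t, o, r, r, o, k, a, v, e, n)
  "patorsar" → 8 new (p, a, t, o, r, s, a, r)
  "torsartor" → prefix "tor" already present; 6 new (s, a, r, t, o, r)
  "pasarpa" → prefix "pa" already present; 5 new (s, a, r, p, a)
  "vensodor" → 8 new (v, e, n, s, o, d, o, r)
  "vensolinven" → prefix "venso" already present; 6 new (l, i, n, v, e, n)
  "torrosarso" → prefix "torro" already present; 5 new (s, a, r, s, o)
  "torrorun" → prefix "torro" already present; 3 new (r, u, n)
  "torroven" → prefix "torro" already present; 3 new (v, e, n)
  "torrogal" → prefix "torro" already present; 3 new (g, a, l)
  "torrovi" → prefix "torrov" already present; 1 new (i)
Total nodes = 2 + 10 + 8 + 6 + 5 + 8 + 6 + 5 + 3 + 3 + 3 + 1 = 60

60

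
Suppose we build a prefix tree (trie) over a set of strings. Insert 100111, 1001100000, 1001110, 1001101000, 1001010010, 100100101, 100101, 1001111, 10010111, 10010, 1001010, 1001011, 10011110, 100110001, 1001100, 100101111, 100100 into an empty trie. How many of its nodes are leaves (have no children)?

A leaf is a node with no children — equivalently, the end of a word that is not a proper prefix of any other stored word.
Those words: "100100101", "1001010010", "100101111", "1001100000", "100110001", "1001101000", "1001110", "10011110"
Leaf count: 8

8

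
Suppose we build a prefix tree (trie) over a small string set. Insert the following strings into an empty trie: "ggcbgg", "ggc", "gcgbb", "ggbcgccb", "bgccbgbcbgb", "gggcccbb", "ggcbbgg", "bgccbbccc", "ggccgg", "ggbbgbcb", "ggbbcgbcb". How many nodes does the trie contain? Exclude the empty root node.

53

Count nodes per top-level branch (shared prefixes stored once):
  'b'-branch (bgccbbccc, bgccbgbcbgb): 15 nodes
  'g'-branch (gcgbb, ggbbcgbcb, ggbbgbcb, ggbcgccb, ggc, ggcbbgg, ggcbgg, ggccgg, gggcccbb): 38 nodes
Sum: 53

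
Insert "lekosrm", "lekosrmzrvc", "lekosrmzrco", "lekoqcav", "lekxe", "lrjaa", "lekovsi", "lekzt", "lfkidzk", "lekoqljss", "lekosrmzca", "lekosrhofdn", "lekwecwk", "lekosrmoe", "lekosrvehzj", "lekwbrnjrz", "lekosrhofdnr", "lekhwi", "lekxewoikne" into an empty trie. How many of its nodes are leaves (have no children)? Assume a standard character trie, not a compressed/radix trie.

16

A leaf is a node with no children — equivalently, the end of a word that is not a proper prefix of any other stored word.
Those words: "lekhwi", "lekoqcav", "lekoqljss", "lekosrhofdnr", "lekosrmoe", "lekosrmzca", "lekosrmzrco", "lekosrmzrvc", "lekosrvehzj", "lekovsi", "lekwbrnjrz", "lekwecwk", "lekxewoikne", "lekzt", "lfkidzk", "lrjaa"
Leaf count: 16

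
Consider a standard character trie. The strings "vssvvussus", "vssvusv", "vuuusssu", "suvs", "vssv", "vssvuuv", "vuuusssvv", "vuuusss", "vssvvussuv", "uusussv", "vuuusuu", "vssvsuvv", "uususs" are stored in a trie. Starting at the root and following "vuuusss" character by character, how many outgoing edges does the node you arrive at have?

2

Follow the path "vuuusss" to its node, then look at its outgoing edges.
Distinct next characters after "vuuusss": u, v.
That node has 2 child edges.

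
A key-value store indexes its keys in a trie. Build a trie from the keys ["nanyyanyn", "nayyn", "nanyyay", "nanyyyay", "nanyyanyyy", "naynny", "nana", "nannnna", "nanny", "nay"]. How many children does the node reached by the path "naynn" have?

Walk "naynn" from the root, arriving at one node.
Characters that immediately follow "naynn" among the stored strings: {y}.
That node has 1 child edge.

1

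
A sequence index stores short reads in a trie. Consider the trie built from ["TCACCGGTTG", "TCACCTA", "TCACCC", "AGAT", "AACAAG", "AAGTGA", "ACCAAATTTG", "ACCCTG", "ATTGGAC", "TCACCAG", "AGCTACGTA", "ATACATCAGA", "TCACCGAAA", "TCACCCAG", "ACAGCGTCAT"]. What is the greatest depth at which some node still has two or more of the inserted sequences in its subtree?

6

The deepest shared node is where two words last agree before diverging.
e.g. "TCACCC" and "TCACCCAG" share the prefix "TCACCC" of length 6; no pair shares a longer one.
Longest shared-prefix length: 6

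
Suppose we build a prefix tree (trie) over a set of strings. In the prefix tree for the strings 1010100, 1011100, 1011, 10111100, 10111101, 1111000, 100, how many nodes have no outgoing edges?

A leaf is a node with no children — equivalently, the end of a word that is not a proper prefix of any other stored word.
Those words: "100", "1010100", "1011100", "10111100", "10111101", "1111000"
Leaf count: 6

6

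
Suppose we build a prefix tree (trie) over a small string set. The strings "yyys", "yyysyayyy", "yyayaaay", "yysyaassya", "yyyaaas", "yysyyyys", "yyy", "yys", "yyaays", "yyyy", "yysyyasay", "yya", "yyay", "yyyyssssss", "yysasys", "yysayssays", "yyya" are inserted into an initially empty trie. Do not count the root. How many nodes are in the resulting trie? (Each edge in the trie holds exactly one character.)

55

Count nodes per top-level branch (shared prefixes stored once):
  'y'-branch (yya, yyaays, yyay, yyayaaay, yys, yysasys, yysayssays, yysyaassya, yysyyasay, yysyyyys, yyy, yyya, yyyaaas, yyys, yyysyayyy, yyyy, yyyyssssss): 55 nodes
Sum: 55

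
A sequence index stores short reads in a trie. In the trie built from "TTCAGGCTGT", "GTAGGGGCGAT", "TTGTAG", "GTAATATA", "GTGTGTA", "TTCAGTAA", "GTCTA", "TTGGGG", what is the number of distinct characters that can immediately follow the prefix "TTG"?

2

Follow the path "TTG" to its node, then look at its outgoing edges.
Distinct next characters after "TTG": G, T.
That node has 2 child edges.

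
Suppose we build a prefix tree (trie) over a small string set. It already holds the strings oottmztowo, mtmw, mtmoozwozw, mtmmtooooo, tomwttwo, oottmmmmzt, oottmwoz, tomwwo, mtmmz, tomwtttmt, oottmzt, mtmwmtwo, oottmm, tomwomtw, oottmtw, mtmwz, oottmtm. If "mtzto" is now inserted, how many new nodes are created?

3

"mt" is already a path in the trie; the remaining "zto" must be added.
Each of the 3 remaining characters creates one node.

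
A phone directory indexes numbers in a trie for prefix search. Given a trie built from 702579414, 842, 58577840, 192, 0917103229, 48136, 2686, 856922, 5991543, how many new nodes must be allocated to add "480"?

1

The longest prefix of "480" already in the trie is "48" (length 2).
New nodes needed: |"480"| − 2 = 3 − 2 = 1.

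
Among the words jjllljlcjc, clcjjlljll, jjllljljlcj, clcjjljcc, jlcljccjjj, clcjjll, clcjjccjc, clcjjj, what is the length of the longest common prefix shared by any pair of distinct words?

Look for the deepest trie node that still has at least two words in its subtree.
e.g. "clcjjll" and "clcjjlljll" share the prefix "clcjjll" of length 7; no pair shares a longer one.
Longest shared-prefix length: 7

7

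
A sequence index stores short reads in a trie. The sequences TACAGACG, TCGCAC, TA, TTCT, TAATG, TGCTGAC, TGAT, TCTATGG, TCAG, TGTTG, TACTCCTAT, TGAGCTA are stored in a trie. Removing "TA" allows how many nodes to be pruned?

0

After clearing the end-marker at "TA", prune upward until reaching a node still needed by another word.
Every node on "TA" is still needed (e.g. by "TACAGACG"), so nothing is freed.
Nodes removed: 0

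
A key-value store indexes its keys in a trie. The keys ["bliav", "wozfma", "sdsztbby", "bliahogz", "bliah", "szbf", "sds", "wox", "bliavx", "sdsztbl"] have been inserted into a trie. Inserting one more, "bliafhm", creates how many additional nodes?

3

Walking "bliafhm" from the root, the first 4 characters ("blia") follow existing edges; "f" is the first miss.
So 7 − 4 = 3 new nodes.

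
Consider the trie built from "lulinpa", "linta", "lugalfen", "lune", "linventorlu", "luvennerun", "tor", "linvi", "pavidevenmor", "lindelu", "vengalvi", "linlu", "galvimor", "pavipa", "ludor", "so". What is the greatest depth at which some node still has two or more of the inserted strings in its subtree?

Equivalently: take the maximum, over all pairs, of their longest common prefix length.
e.g. "linventorlu" and "linvi" share the prefix "linv" of length 4; no pair shares a longer one.
Longest shared-prefix length: 4

4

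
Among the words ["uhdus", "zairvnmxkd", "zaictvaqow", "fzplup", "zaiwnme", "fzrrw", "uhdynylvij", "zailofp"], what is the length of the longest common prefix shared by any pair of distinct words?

The deepest shared node is where two words last agree before diverging.
"uhdus" and "uhdynylvij" agree on "uhd" (3 characters) before diverging; nothing deeper is shared.
Longest shared-prefix length: 3

3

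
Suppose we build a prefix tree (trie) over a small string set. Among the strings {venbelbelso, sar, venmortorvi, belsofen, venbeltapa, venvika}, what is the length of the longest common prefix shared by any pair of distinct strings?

6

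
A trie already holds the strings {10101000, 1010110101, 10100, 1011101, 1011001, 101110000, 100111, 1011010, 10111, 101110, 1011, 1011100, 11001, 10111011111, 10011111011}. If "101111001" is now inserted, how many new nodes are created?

4

Walking "101111001" from the root, the first 5 characters ("10111") follow existing edges; "1" is the first miss.
New nodes needed: |"101111001"| − 5 = 9 − 5 = 4.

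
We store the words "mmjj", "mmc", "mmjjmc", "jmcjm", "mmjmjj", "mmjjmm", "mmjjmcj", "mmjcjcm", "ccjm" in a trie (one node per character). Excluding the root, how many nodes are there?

25

For each word, the new-node count is its length minus the longest prefix already in the trie:
  "mmjj" → 4 new (m, m, j, j)
  "mmc" → prefix "mm" already present; 1 new (c)
  "mmjjmc" → prefix "mmjj" already present; 2 new (m, c)
  "jmcjm" → 5 new (j, m, c, j, m)
  "mmjmjj" → prefix "mmj" already present; 3 new (m, j, j)
  "mmjjmm" → prefix "mmjjm" already present; 1 new (m)
  "mmjjmcj" → prefix "mmjjmc" already present; 1 new (j)
  "mmjcjcm" → prefix "mmj" already present; 4 new (c, j, c, m)
  "ccjm" → 4 new (c, c, j, m)
Total nodes = 4 + 1 + 2 + 5 + 3 + 1 + 1 + 4 + 4 = 25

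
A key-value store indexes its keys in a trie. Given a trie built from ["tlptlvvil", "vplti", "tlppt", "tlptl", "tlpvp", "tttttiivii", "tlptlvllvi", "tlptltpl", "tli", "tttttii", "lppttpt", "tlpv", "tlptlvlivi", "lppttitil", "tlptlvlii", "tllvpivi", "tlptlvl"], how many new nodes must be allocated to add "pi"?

2

"pi" shares no prefix with any stored word, so all 2 characters open new nodes.
2 − 0 = 2 new nodes.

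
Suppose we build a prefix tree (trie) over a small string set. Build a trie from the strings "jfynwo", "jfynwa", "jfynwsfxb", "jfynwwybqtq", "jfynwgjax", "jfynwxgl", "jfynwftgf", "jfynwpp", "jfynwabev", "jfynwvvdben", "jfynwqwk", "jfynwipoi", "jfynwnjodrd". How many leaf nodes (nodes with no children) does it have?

Leaves are exactly the stored words that no other stored word extends.
Those words: "jfynwabev", "jfynwftgf", "jfynwgjax", "jfynwipoi", "jfynwnjodrd", "jfynwo", "jfynwpp", "jfynwqwk", "jfynwsfxb", "jfynwvvdben", "jfynwwybqtq", "jfynwxgl"
Leaf count: 12

12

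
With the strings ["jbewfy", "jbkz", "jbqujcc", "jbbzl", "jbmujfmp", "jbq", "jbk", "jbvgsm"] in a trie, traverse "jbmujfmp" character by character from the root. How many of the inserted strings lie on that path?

Check each prefix of "jbmujfmp" against the stored set — each match is an end-marker on the path.
Prefixes of the query that are stored words: "jbmujfmp"
Count: 1

1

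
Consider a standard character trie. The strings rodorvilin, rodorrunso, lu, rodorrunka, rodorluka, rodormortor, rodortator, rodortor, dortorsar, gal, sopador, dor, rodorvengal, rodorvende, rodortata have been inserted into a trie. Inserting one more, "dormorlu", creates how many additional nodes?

The longest prefix of "dormorlu" already in the trie is "dor" (length 3).
Each of the 5 remaining characters creates one node.

5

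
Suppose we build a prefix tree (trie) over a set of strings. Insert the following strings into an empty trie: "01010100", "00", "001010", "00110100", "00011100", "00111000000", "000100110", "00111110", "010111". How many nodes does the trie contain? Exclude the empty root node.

41

Count nodes per top-level branch (shared prefixes stored once):
  '0'-branch (00, 000100110, 00011100, 001010, 00110100, 00111000000, 00111110, 01010100, 010111): 41 nodes
Sum: 41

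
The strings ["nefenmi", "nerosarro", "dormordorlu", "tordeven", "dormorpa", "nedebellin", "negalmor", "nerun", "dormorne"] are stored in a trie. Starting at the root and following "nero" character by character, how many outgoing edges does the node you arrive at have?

1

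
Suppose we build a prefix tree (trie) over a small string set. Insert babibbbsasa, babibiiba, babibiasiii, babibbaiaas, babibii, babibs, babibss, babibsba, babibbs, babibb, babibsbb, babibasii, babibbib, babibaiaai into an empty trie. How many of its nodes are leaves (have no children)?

11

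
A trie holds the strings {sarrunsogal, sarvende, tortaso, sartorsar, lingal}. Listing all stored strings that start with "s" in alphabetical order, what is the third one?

sarvende

Filter for "s…" and sort: "sarrunsogal", "sartorsar", "sarvende"
Position 3: sarvende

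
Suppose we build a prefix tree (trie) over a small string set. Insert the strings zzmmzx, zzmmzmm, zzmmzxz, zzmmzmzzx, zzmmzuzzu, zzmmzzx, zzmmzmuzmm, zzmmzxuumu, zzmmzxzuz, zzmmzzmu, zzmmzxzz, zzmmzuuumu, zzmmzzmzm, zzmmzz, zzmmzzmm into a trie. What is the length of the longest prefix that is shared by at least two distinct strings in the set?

7

The deepest shared node is where two words last agree before diverging.
e.g. "zzmmzxz" and "zzmmzxzuz" share the prefix "zzmmzxz" of length 7; no pair shares a longer one.
Longest shared-prefix length: 7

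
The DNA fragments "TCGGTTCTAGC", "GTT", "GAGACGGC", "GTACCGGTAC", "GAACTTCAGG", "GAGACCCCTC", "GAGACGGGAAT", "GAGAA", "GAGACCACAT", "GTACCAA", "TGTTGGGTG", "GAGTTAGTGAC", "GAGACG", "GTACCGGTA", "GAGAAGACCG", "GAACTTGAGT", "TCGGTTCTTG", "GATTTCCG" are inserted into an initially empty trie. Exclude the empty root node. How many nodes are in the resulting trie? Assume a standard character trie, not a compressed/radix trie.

86

Trace insertions, counting only characters that open a new branch:
  "TCGGTTCTAGC" → 11 new (T, C, G, G, T, T, C, T, A, G, C)
  "GTT" → 3 new (G, T, T)
  "GAGACGGC" → prefix "G" already present; 7 new (A, G, A, C, G, G, C)
  "GTACCGGTAC" → prefix "GT" already present; 8 new (A, C, C, G, G, T, A, C)
  "GAACTTCAGG" → prefix "GA" already present; 8 new (A, C, T, T, C, A, G, G)
  "GAGACCCCTC" → prefix "GAGAC" already present; 5 new (C, C, C, T, C)
  "GAGACGGGAAT" → prefix "GAGACGG" already present; 4 new (G, A, A, T)
  "GAGAA" → prefix "GAGA" already present; 1 new (A)
  "GAGACCACAT" → prefix "GAGACC" already present; 4 new (A, C, A, T)
  "GTACCAA" → prefix "GTACC" already present; 2 new (A, A)
  "TGTTGGGTG" → prefix "T" already present; 8 new (G, T, T, G, G, G, T, G)
  "GAGTTAGTGAC" → prefix "GAG" already present; 8 new (T, T, A, G, T, G, A, C)
  "GAGACG" → prefix "GAGACG" already present; 0 new (none)
  "GTACCGGTA" → prefix "GTACCGGTA" already present; 0 new (none)
  "GAGAAGACCG" → prefix "GAGAA" already present; 5 new (G, A, C, C, G)
  "GAACTTGAGT" → prefix "GAACTT" already present; 4 new (G, A, G, T)
  "TCGGTTCTTG" → prefix "TCGGTTCT" already present; 2 new (T, G)
  "GATTTCCG" → prefix "GA" already present; 6 new (T, T, T, C, C, G)
Total nodes = 11 + 3 + 7 + 8 + 8 + 5 + 4 + 1 + 4 + 2 + 8 + 8 + 0 + 0 + 5 + 4 + 2 + 6 = 86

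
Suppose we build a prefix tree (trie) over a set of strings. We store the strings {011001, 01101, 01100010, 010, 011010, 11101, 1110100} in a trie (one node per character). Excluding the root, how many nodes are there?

Trie structure (* marks end of a word):
(root)
├─ 0
│  └─ 1
│     ├─ 0 *
│     └─ 1
│        └─ 0
│           ├─ 0
│           │  ├─ 0
│           │  │  └─ 1
│           │  │     └─ 0 *
│           │  └─ 1 *
│           └─ 1 *
│              └─ 0 *
└─ 1
   └─ 1
      └─ 1
         └─ 0
            └─ 1 *
               └─ 0
                  └─ 0 *
Counting every labelled node above: 19.

19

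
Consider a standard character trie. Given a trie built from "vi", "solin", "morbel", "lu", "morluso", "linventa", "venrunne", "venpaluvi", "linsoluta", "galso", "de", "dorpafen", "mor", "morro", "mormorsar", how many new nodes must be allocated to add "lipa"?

The longest prefix of "lipa" already in the trie is "li" (length 2).
New nodes needed: |"lipa"| − 2 = 4 − 2 = 2.

2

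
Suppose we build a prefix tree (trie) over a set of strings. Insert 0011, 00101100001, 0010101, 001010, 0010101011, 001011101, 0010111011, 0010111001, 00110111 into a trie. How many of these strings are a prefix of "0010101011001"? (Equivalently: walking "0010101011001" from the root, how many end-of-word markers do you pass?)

Check each prefix of "0010101011001" against the stored set — each match is an end-marker on the path.
Prefixes of the query that are stored words: "001010", "0010101", "0010101011"
Count: 3

3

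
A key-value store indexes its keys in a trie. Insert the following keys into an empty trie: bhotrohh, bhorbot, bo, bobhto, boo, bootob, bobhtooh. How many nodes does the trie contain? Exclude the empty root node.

Insert word by word; a character creates a node only if that edge doesn't already exist:
  "bhotrohh" → 8 new (b, h, o, t, r, o, h, h)
  "bhorbot" → prefix "bho" already present; 4 new (r, b, o, t)
  "bo" → prefix "b" already present; 1 new (o)
  "bobhto" → prefix "bo" already present; 4 new (b, h, t, o)
  "boo" → prefix "bo" already present; 1 new (o)
  "bootob" → prefix "boo" already present; 3 new (t, o, b)
  "bobhtooh" → prefix "bobhto" already present; 2 new (o, h)
Total nodes = 8 + 4 + 1 + 4 + 1 + 3 + 2 = 23

23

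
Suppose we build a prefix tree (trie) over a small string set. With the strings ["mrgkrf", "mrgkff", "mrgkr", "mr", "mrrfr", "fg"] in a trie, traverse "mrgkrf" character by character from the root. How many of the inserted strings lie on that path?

3

Traverse "mrgkrf" character by character; count nodes along the way that are marked as word ends.
Prefixes of the query that are stored words: "mr", "mrgkr", "mrgkrf"
Count: 3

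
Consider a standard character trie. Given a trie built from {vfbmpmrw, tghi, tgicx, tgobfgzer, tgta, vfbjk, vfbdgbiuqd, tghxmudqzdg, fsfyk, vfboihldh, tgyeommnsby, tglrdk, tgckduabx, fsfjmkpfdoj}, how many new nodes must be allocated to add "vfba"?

The longest prefix of "vfba" already in the trie is "vfb" (length 3).
Each of the 1 remaining characters creates one node.

1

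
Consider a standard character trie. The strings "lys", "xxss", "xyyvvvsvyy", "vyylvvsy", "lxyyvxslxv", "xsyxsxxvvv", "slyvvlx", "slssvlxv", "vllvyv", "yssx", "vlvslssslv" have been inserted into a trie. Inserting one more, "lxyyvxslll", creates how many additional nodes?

Walking "lxyyvxslll" from the root, the first 8 characters ("lxyyvxsl") follow existing edges; "l" is the first miss.
New nodes needed: |"lxyyvxslll"| − 8 = 10 − 8 = 2.

2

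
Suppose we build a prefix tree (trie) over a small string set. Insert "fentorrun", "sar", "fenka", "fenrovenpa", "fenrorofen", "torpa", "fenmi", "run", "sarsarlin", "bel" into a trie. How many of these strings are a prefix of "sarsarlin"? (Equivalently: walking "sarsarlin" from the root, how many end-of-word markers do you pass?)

2

Walk "sarsarlin" from the root; an end-of-word marker is hit whenever a stored word is a prefix of "sarsarlin".
Prefixes of the query that are stored words: "sar", "sarsarlin"
Count: 2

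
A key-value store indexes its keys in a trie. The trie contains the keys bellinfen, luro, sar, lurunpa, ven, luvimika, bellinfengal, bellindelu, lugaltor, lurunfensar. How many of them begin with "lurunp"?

Traverse to the node for "lurunp", then collect every word in that subtree.
Words under "lurunp": lurunpa
Count: 1

1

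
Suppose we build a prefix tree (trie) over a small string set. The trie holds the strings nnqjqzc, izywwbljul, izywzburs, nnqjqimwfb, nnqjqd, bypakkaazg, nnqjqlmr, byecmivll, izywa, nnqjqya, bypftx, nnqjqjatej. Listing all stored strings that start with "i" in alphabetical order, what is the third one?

Words with prefix "i", in lexicographic order: "izywa", "izywwbljul", "izywzburs"
The 3rd is izywzburs.

izywzburs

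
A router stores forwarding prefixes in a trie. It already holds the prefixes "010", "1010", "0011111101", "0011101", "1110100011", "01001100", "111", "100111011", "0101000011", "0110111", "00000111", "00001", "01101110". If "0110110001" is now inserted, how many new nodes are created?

4

"011011" is already a path in the trie; the remaining "0001" must be added.
Each of the 4 remaining characters creates one node.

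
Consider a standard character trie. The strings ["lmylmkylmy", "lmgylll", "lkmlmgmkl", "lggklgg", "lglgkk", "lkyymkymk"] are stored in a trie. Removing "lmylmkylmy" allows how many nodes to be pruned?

Walk "lmylmkylmy" from the leaf back toward the root, removing each node that no remaining word uses.
The suffix "ylmkylmy" (8 nodes) is used only by "lmylmkylmy"; the node for "lm" still has the child "g", so pruning stops there.
Nodes removed: 8

8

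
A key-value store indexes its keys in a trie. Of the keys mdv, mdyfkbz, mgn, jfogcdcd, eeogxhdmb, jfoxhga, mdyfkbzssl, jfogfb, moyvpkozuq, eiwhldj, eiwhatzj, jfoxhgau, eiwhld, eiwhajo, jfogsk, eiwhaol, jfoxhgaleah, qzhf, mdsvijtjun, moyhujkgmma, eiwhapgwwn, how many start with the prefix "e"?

7

Traverse to the node for "e", then collect every word in that subtree.
Matches: "eeogxhdmb", "eiwhajo", "eiwhaol", "eiwhapgwwn", "eiwhatzj", "eiwhld", "eiwhldj"
Count: 7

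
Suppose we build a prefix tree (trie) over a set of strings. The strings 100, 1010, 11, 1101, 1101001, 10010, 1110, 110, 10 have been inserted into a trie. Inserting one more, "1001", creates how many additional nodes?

"1001" is already a full path in the trie; only an end-marker is added.
No new nodes are needed: 0.

0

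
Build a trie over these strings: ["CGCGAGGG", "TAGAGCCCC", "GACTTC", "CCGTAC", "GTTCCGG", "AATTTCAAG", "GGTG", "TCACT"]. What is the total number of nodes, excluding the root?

50

For each word, the new-node count is its length minus the longest prefix already in the trie:
  "CGCGAGGG" → 8 new (C, G, C, G, A, G, G, G)
  "TAGAGCCCC" → 9 new (T, A, G, A, G, C, C, C, C)
  "GACTTC" → 6 new (G, A, C, T, T, C)
  "CCGTAC" → prefix "C" already present; 5 new (C, G, T, A, C)
  "GTTCCGG" → prefix "G" already present; 6 new (T, T, C, C, G, G)
  "AATTTCAAG" → 9 new (A, A, T, T, T, C, A, A, G)
  "GGTG" → prefix "G" already present; 3 new (G, T, G)
  "TCACT" → prefix "T" already present; 4 new (C, A, C, T)
Total nodes = 8 + 9 + 6 + 5 + 6 + 9 + 3 + 4 = 50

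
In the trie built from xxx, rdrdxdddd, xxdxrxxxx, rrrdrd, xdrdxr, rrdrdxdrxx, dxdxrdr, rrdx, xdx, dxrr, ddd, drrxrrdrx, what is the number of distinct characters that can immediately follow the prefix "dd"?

Follow the path "dd" to its node, then look at its outgoing edges.
Characters that immediately follow "dd" among the stored strings: {d}.
That node has 1 child edge.

1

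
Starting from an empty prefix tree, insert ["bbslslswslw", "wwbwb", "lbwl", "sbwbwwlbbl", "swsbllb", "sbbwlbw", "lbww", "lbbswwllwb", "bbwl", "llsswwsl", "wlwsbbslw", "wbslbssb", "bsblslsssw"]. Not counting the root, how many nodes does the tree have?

83

Trace insertions, counting only characters that open a new branch:
  "bbslslswslw" → 11 new (b, b, s, l, s, l, s, w, s, l, w)
  "wwbwb" → 5 new (w, w, b, w, b)
  "lbwl" → 4 new (l, b, w, l)
  "sbwbwwlbbl" → 10 new (s, b, w, b, w, w, l, b, b, l)
  "swsbllb" → prefix "s" already present; 6 new (w, s, b, l, l, b)
  "sbbwlbw" → prefix "sb" already present; 5 new (b, w, l, b, w)
  "lbww" → prefix "lbw" already present; 1 new (w)
  "lbbswwllwb" → prefix "lb" already present; 8 new (b, s, w, w, l, l, w, b)
  "bbwl" → prefix "bb" already present; 2 new (w, l)
  "llsswwsl" → prefix "l" already present; 7 new (l, s, s, w, w, s, l)
  "wlwsbbslw" → prefix "w" already present; 8 new (l, w, s, b, b, s, l, w)
  "wbslbssb" → prefix "w" already present; 7 new (b, s, l, b, s, s, b)
  "bsblslsssw" → prefix "b" already present; 9 new (s, b, l, s, l, s, s, s, w)
Total nodes = 11 + 5 + 4 + 10 + 6 + 5 + 1 + 8 + 2 + 7 + 8 + 7 + 9 = 83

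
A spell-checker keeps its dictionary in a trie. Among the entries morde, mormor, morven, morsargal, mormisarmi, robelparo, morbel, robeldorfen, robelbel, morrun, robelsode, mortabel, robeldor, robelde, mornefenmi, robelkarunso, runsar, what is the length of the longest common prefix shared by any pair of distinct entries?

8

Equivalently: take the maximum, over all pairs, of their longest common prefix length.
"robeldor" and "robeldorfen" agree on "robeldor" (8 characters) before diverging; nothing deeper is shared.
Longest shared-prefix length: 8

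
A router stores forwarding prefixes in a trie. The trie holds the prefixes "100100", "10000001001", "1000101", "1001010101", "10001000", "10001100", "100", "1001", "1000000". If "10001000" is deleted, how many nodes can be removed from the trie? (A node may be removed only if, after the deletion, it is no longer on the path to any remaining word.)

2

Walk "10001000" from the leaf back toward the root, removing each node that no remaining word uses.
The suffix "00" (2 nodes) is used only by "10001000"; the node for "100010" still has the child "1", so pruning stops there.
Nodes removed: 2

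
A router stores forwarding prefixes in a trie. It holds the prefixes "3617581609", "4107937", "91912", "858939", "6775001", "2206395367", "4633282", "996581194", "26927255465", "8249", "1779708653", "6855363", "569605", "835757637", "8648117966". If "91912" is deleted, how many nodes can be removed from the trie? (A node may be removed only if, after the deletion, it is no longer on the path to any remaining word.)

4

After clearing the end-marker at "91912", prune upward until reaching a node still needed by another word.
The suffix "1912" (4 nodes) is used only by "91912"; the node for "9" still has the child "9", so pruning stops there.
Nodes removed: 4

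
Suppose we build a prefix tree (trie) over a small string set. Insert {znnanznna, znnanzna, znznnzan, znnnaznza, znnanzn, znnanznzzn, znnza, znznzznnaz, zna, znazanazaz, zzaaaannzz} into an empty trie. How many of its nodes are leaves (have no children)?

9

A leaf is a node with no children — equivalently, the end of a word that is not a proper prefix of any other stored word.
Those words: "znazanazaz", "znnanzna", "znnanznna", "znnanznzzn", "znnnaznza", "znnza", "znznnzan", "znznzznnaz", "zzaaaannzz"
Leaf count: 9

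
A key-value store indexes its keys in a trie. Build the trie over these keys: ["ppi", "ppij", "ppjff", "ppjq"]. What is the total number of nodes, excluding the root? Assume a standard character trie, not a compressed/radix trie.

8

For each word, the new-node count is its length minus the longest prefix already in the trie:
  "ppi" → 3 new (p, p, i)
  "ppij" → prefix "ppi" already present; 1 new (j)
  "ppjff" → prefix "pp" already present; 3 new (j, f, f)
  "ppjq" → prefix "ppj" already present; 1 new (q)
Total nodes = 3 + 1 + 3 + 1 = 8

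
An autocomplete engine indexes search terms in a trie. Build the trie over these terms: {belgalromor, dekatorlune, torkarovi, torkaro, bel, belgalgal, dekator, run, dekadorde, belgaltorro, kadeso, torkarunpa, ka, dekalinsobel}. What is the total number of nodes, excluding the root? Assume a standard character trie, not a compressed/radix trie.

65

Insert word by word; a character creates a node only if that edge doesn't already exist:
  "belgalromor" → 11 new (b, e, l, g, a, l, r, o, m, o, r)
  "dekatorlune" → 11 new (d, e, k, a, t, o, r, l, u, n, e)
  "torkarovi" → 9 new (t, o, r, k, a, r, o, v, i)
  "torkaro" → prefix "torkaro" already present; 0 new (none)
  "bel" → prefix "bel" already present; 0 new (none)
  "belgalgal" → prefix "belgal" already present; 3 new (g, a, l)
  "dekator" → prefix "dekator" already present; 0 new (none)
  "run" → 3 new (r, u, n)
  "dekadorde" → prefix "deka" already present; 5 new (d, o, r, d, e)
  "belgaltorro" → prefix "belgal" already present; 5 new (t, o, r, r, o)
  "kadeso" → 6 new (k, a, d, e, s, o)
  "torkarunpa" → prefix "torkar" already present; 4 new (u, n, p, a)
  "ka" → prefix "ka" already present; 0 new (none)
  "dekalinsobel" → prefix "deka" already present; 8 new (l, i, n, s, o, b, e, l)
Total nodes = 11 + 11 + 9 + 0 + 0 + 3 + 0 + 3 + 5 + 5 + 6 + 4 + 0 + 8 = 65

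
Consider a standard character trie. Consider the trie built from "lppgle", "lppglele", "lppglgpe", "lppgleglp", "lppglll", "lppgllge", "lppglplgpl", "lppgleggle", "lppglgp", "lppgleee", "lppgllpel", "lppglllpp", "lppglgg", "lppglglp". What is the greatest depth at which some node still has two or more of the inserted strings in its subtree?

7

The deepest shared node is where two words last agree before diverging.
e.g. "lppgleggle" and "lppgleglp" share the prefix "lppgleg" of length 7; no pair shares a longer one.
Longest shared-prefix length: 7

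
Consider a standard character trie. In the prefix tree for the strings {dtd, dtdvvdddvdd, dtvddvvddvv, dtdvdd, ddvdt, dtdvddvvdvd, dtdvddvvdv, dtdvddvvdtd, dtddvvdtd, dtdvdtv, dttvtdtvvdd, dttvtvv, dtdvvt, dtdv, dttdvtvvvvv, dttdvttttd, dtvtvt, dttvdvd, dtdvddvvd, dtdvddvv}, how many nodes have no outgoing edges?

A leaf is a node with no children — equivalently, the end of a word that is not a proper prefix of any other stored word.
Those words: "ddvdt", "dtddvvdtd", "dtdvddvvdtd", "dtdvddvvdvd", "dtdvdtv", "dtdvvdddvdd", "dtdvvt", "dttdvttttd", "dttdvtvvvvv", "dttvdvd", "dttvtdtvvdd", "dttvtvv", "dtvddvvddvv", "dtvtvt"
Leaf count: 14

14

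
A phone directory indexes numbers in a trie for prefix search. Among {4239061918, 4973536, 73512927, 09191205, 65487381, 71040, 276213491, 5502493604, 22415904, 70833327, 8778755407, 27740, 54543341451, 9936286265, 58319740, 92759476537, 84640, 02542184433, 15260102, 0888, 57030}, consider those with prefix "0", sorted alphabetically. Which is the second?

0888

DFS of the "0" subtree visits, in order: "02542184433", "0888", "09191205"
Position 2: 0888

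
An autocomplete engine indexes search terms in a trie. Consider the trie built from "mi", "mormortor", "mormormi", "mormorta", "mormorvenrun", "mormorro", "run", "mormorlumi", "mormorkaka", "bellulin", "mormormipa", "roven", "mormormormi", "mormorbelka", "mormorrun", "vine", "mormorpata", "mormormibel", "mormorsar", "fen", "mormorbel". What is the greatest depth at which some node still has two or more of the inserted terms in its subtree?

9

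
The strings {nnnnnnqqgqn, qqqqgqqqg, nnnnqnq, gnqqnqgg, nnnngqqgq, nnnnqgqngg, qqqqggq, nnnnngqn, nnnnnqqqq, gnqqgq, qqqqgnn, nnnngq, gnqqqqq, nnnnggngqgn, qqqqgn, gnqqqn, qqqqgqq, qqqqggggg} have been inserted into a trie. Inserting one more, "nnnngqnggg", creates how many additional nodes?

4

"nnnngq" is already a path in the trie; the remaining "nggg" must be added.
Each of the 4 remaining characters creates one node.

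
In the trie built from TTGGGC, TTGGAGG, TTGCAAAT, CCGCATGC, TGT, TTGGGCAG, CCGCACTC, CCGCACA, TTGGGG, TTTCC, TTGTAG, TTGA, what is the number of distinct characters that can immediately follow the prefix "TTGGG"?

Follow the path "TTGGG" to its node, then look at its outgoing edges.
Distinct next characters after "TTGGG": C, G.
That node has 2 child edges.

2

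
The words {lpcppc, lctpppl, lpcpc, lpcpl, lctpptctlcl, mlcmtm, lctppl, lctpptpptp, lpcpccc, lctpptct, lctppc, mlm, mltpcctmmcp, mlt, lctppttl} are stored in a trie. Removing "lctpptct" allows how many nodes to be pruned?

A node on "lctpptct"'s path can go only if nothing else ends at it or branches off below it.
Every node on "lctpptct" is still needed (e.g. by "lctpptctlcl"), so nothing is freed.
Nodes removed: 0

0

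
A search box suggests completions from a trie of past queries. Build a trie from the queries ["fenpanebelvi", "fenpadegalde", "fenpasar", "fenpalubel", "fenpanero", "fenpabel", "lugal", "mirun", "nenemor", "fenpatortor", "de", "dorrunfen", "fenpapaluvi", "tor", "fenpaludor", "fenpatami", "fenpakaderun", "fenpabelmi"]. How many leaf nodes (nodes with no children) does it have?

17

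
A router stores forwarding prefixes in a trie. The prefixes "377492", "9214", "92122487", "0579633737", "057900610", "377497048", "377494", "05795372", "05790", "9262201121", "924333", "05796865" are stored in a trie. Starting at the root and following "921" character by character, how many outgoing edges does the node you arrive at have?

Walk "921" from the root, arriving at one node.
Distinct next characters after "921": 2, 4.
That node has 2 child edges.

2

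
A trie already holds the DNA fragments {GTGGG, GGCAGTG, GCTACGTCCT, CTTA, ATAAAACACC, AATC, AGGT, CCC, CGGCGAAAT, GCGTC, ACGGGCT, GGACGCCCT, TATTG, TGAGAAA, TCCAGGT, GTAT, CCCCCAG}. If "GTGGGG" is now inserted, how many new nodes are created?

1

Walking "GTGGGG" from the root, the first 5 characters ("GTGGG") follow existing edges; "G" is the first miss.
Each of the 1 remaining characters creates one node.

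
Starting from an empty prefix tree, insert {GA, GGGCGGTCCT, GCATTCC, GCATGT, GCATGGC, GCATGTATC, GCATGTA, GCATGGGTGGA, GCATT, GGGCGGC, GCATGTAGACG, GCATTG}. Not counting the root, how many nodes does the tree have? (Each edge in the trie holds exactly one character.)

Count nodes per top-level branch (shared prefixes stored once):
  'G'-branch (GA, GCATGGC, GCATGGGTGGA, GCATGT, GCATGTA, GCATGTAGACG, GCATGTATC, GCATT, GCATTCC, GCATTG, GGGCGGC, GGGCGGTCCT): 35 nodes
Sum: 35

35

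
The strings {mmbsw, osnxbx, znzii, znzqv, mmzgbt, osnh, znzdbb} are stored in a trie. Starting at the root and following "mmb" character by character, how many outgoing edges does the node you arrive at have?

1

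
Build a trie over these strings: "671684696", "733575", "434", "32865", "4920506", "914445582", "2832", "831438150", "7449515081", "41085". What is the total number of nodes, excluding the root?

64

Count nodes per top-level branch (shared prefixes stored once):
  '2'-branch (2832): 4 nodes
  '3'-branch (32865): 5 nodes
  '4'-branch (41085, 434, 4920506): 13 nodes
  '6'-branch (671684696): 9 nodes
  '7'-branch (733575, 7449515081): 15 nodes
  '8'-branch (831438150): 9 nodes
  '9'-branch (914445582): 9 nodes
Sum: 64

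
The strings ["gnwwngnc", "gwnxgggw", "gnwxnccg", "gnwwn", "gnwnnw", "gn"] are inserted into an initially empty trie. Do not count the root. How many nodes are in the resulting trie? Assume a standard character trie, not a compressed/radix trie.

Insert word by word; a character creates a node only if that edge doesn't already exist:
  "gnwwngnc" → 8 new (g, n, w, w, n, g, n, c)
  "gwnxgggw" → prefix "g" already present; 7 new (w, n, x, g, g, g, w)
  "gnwxnccg" → prefix "gnw" already present; 5 new (x, n, c, c, g)
  "gnwwn" → prefix "gnwwn" already present; 0 new (none)
  "gnwnnw" → prefix "gnw" already present; 3 new (n, n, w)
  "gn" → prefix "gn" already present; 0 new (none)
Total nodes = 8 + 7 + 5 + 0 + 3 + 0 = 23

23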